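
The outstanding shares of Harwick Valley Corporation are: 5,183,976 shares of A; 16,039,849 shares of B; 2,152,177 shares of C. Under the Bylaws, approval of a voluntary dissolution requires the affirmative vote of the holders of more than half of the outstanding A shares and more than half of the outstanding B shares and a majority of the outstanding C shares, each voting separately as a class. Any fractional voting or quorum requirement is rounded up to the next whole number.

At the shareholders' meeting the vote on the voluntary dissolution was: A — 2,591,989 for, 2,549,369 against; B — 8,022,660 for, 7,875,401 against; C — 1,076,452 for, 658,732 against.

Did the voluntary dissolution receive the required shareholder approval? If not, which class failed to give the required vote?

Approved — every class gave the required vote.

A: a majority of 5183976 is 2591989; 2,591,989 required, 2,591,989 in favor — approved.
B: a majority of 16039849 is 8019925; 8,019,925 required, 8,022,660 in favor — approved.
C: a majority of 2152177 is 1076089; 1,076,089 required, 1,076,452 in favor — approved.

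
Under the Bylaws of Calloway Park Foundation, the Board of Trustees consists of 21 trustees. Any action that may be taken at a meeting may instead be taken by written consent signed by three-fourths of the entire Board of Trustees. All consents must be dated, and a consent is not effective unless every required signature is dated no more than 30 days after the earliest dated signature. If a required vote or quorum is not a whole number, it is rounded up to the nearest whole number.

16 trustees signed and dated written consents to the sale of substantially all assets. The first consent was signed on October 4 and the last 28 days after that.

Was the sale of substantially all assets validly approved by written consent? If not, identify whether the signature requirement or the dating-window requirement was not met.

Effective — both the signature and dating-window requirements are satisfied.

Signatures required: three-fourths of 21 — 3/4 of 21 = 15.75, rounded up to 16, so 16 needed; 16 signed. Sufficient.
Dating window: the latest signature is 28 days after the earliest; the limit is 30 days. Within the window.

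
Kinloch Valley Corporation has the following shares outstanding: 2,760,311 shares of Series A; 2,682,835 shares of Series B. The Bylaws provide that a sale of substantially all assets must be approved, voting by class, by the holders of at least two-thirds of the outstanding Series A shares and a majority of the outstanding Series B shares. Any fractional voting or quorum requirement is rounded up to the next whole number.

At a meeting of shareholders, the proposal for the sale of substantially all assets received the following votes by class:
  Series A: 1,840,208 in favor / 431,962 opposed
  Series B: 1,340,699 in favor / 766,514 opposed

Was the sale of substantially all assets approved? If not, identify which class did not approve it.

Series A: 2/3 of 2760311 = 1840207.33, rounded up to 1840208; 1,840,208 required, 1,840,208 in favor — approved.
Series B: a majority of 2682835 is 1341418; 1,341,418 required, 1,340,699 in favor — not approved.

Not approved — the Series B shares did not give the required vote.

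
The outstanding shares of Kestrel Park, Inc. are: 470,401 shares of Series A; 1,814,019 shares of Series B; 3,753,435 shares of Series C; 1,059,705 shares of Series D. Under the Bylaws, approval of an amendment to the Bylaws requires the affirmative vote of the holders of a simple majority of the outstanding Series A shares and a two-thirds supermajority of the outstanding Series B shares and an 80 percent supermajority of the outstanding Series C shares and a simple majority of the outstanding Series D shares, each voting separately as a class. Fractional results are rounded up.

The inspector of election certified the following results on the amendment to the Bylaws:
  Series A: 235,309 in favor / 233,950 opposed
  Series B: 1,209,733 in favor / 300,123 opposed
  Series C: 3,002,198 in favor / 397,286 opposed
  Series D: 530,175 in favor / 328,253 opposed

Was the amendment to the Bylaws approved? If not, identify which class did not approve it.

Series A: a majority of 470401 is 235201; 235,201 required, 235,309 in favor — approved.
Series B: 2/3 of 1814019 = 1209346; 1,209,346 required, 1,209,733 in favor — approved.
Series C: 4/5 of 3753435 = 3002748; 3,002,748 required, 3,002,198 in favor — not approved.
Series D: a majority of 1059705 is 529853; 529,853 required, 530,175 in favor — approved.

Not approved — the Series C shares did not give the required vote.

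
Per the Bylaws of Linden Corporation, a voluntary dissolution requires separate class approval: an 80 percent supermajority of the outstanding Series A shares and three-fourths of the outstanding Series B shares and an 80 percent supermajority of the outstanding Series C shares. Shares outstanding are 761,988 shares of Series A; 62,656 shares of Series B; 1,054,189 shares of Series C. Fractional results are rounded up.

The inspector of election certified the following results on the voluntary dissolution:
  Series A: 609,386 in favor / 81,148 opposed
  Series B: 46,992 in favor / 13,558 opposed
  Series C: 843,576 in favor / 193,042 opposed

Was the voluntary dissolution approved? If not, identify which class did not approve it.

Series A: 4/5 of 761988 = 609590.40, rounded up to 609591; 609,591 required, 609,386 in favor — not approved.
Series B: 3/4 of 62656 = 46992; 46,992 required, 46,992 in favor — approved.
Series C: 4/5 of 1054189 = 843351.20, rounded up to 843352; 843,352 required, 843,576 in favor — approved.

Not approved — the Series A shares did not give the required vote.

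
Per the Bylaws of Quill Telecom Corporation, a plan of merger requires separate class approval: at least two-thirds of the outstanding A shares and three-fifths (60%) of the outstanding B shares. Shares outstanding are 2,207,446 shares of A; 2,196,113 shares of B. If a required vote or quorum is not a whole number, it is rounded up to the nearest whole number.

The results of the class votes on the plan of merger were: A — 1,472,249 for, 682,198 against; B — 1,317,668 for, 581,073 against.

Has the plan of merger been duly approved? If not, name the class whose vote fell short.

Approved — every class gave the required vote.

A: 2/3 of 2207446 = 1471630.67, rounded up to 1471631; 1,471,631 required, 1,472,249 in favor — approved.
B: 3/5 of 2196113 = 1317667.80, rounded up to 1317668; 1,317,668 required, 1,317,668 in favor — approved.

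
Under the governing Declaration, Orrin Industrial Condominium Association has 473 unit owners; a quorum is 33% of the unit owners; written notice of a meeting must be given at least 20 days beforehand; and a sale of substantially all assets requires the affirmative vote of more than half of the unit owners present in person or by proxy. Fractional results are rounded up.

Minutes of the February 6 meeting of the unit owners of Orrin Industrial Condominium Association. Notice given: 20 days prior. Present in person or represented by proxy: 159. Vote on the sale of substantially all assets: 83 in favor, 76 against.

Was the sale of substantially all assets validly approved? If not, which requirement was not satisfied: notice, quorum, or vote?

Notice: 20 days given; 20 required. Satisfied.
Quorum: 33% of 473 = 156.09, rounded up to 157; 159 present. Satisfied.
Vote: requires a majority of those present (159); a majority of 159 is 80, so 80 needed; 83 in favor. Satisfied.

Valid — all requirements satisfied.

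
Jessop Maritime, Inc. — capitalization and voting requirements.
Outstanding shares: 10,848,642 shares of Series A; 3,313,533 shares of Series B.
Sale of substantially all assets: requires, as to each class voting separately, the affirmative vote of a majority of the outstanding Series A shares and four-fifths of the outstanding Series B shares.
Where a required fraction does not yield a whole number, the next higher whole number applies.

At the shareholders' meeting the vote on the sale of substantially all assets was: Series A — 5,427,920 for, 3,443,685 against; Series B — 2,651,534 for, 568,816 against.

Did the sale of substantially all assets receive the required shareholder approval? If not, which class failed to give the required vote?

Series A: a majority of 10848642 is 5424322; 5,424,322 required, 5,427,920 in favor — approved.
Series B: 4/5 of 3313533 = 2650826.40, rounded up to 2650827; 2,650,827 required, 2,651,534 in favor — approved.

Approved — every class gave the required vote.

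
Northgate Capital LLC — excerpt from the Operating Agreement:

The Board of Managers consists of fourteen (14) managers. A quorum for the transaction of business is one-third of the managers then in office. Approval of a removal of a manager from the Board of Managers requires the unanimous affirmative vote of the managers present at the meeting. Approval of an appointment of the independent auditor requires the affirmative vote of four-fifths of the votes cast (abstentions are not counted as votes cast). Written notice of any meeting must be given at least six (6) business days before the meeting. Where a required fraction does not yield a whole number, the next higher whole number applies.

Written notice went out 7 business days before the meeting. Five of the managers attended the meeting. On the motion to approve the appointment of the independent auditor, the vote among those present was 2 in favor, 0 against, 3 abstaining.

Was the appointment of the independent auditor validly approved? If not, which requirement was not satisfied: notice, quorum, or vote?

Valid — all requirements satisfied.

Notice: 7 business days given; 6 required (7 ≥ 6). Satisfied.
Quorum: 5 present; quorum is 5. Satisfied.
Vote: the appointment of the independent auditor requires four-fifths of the votes cast (5 present − 3 abstaining = 2). 4/5 of 2 = 1.60, rounded up to 2, so 2 affirmative votes are needed; 2 voted in favor. Satisfied.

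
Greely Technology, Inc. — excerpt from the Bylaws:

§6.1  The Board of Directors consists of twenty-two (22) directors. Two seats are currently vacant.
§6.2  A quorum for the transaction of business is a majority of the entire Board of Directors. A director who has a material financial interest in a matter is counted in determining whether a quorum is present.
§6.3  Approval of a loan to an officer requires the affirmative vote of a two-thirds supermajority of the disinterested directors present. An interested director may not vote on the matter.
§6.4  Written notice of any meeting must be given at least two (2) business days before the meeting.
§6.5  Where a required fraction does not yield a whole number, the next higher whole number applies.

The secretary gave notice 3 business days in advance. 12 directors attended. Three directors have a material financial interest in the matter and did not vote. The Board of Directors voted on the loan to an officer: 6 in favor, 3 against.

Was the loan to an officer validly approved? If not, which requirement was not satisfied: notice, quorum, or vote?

Valid — all requirements satisfied.

Notice: 3 business days given; 2 required (3 ≥ 2). Satisfied.
Quorum: 12 present (interested directors count toward quorum); quorum is 12. Satisfied.
Vote: the loan to an officer requires two-thirds of the disinterested directors present (12 − 3 = 9). 2/3 of 9 = 6, so 6 affirmative votes are needed; 6 voted in favor. Satisfied.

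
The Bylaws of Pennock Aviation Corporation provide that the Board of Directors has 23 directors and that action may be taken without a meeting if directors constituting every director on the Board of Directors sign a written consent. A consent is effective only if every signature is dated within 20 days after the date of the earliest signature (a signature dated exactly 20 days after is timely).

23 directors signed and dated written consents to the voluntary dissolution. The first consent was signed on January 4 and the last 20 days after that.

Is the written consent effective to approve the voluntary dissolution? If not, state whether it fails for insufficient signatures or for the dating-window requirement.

Signatures required: the unanimous vote of 23 — unanimous means all 23, so 23 needed; 23 signed. Sufficient.
Dating window: the latest signature is 20 days after the earliest; the limit is 20 days. Within the window.

Effective — both the signature and dating-window requirements are satisfied.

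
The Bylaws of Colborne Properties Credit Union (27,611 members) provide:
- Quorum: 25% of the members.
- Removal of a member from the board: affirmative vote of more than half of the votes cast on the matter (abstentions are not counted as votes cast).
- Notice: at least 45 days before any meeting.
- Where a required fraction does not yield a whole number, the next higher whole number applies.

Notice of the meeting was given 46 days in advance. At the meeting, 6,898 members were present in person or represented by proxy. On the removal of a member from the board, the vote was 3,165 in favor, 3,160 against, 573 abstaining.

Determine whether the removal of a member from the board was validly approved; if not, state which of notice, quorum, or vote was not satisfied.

Invalid — quorum requirement not satisfied.

Notice: 46 days given; 45 required. Satisfied.
Quorum: 25% of 27,611 = 6,902.75, rounded up to 6,903; 6,898 present. Not satisfied.
Vote: requires a majority of the votes cast (6,898 − 573 abstaining = 6,325); a majority of 6325 is 3163, so 3,163 needed; 3,165 in favor. Satisfied.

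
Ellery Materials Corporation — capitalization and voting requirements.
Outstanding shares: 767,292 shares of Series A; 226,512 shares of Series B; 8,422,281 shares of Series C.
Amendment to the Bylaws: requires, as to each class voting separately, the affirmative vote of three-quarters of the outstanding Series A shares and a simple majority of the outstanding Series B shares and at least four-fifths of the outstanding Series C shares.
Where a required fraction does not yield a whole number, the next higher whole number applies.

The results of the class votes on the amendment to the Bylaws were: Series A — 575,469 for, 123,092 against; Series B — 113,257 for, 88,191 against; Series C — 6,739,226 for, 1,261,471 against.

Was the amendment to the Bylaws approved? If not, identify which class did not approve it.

Series A: 3/4 of 767292 = 575469; 575,469 required, 575,469 in favor — approved.
Series B: a majority of 226512 is 113257; 113,257 required, 113,257 in favor — approved.
Series C: 4/5 of 8422281 = 6737824.80, rounded up to 6737825; 6,737,825 required, 6,739,226 in favor — approved.

Approved — every class gave the required vote.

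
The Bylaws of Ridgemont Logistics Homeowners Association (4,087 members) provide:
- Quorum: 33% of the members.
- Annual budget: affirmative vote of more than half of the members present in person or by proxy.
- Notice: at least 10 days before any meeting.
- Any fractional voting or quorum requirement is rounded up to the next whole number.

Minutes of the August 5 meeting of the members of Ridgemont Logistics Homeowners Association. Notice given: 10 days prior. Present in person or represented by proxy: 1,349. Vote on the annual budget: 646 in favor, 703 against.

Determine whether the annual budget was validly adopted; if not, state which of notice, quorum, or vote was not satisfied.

Invalid — vote requirement not satisfied.

Notice: 10 days given; 10 required. Satisfied.
Quorum: 33% of 4,087 = 1,348.71, rounded up to 1,349; 1,349 present. Satisfied.
Vote: requires a majority of those present (1,349); a majority of 1349 is 675, so 675 needed; 646 in favor. Not satisfied.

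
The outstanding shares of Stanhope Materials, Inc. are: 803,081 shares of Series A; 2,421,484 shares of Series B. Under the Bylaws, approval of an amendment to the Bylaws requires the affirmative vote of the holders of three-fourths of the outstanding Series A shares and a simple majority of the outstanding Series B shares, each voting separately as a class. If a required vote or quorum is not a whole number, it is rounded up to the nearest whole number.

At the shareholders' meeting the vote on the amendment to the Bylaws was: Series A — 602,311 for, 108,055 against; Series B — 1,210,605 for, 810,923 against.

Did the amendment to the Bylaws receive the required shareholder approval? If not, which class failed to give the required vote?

Series A: 3/4 of 803081 = 602310.75, rounded up to 602311; 602,311 required, 602,311 in favor — approved.
Series B: a majority of 2421484 is 1210743; 1,210,743 required, 1,210,605 in favor — not approved.

Not approved — the Series B shares did not give the required vote.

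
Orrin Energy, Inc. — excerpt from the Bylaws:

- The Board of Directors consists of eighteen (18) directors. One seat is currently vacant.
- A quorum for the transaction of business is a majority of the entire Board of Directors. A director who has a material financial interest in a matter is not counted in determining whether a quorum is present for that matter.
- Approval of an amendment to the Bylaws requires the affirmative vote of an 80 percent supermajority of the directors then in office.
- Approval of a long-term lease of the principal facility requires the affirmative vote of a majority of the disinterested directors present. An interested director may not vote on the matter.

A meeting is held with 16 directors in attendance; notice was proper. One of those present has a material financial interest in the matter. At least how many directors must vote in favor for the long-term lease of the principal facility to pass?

The long-term lease of the principal facility requires a majority of the disinterested directors present (16 − 1 = 15).
A majority of 15 is 8.

8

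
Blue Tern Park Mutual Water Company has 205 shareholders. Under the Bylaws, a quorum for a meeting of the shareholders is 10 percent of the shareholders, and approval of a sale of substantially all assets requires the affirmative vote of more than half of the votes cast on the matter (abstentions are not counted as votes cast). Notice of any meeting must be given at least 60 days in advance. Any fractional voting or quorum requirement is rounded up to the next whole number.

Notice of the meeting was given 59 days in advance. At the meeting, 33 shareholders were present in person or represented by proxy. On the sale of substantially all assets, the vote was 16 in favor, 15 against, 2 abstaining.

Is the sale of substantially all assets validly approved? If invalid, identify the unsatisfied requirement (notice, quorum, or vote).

Notice: 59 days given; 60 required. Not satisfied.
Quorum: 10% of 205 = 20.50, rounded up to 21; 33 present. Satisfied.
Vote: requires a majority of the votes cast (33 − 2 abstaining = 31); a majority of 31 is 16, so 16 needed; 16 in favor. Satisfied.

Invalid — notice requirement not satisfied.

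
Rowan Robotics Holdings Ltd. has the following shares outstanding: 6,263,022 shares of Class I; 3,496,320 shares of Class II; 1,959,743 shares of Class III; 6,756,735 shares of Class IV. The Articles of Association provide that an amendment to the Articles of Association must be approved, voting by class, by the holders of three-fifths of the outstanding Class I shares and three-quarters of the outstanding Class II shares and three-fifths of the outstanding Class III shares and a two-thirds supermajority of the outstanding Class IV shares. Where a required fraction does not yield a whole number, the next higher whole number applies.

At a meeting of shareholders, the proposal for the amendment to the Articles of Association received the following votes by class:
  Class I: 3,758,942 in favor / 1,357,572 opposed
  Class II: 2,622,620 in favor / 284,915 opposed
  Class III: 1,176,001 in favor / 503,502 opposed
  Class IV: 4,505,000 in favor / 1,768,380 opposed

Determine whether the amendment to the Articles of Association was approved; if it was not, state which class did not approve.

Class I: 3/5 of 6263022 = 3757813.20, rounded up to 3757814; 3,757,814 required, 3,758,942 in favor — approved.
Class II: 3/4 of 3496320 = 2622240; 2,622,240 required, 2,622,620 in favor — approved.
Class III: 3/5 of 1959743 = 1175845.80, rounded up to 1175846; 1,175,846 required, 1,176,001 in favor — approved.
Class IV: 2/3 of 6756735 = 4504490; 4,504,490 required, 4,505,000 in favor — approved.

Approved — every class gave the required vote.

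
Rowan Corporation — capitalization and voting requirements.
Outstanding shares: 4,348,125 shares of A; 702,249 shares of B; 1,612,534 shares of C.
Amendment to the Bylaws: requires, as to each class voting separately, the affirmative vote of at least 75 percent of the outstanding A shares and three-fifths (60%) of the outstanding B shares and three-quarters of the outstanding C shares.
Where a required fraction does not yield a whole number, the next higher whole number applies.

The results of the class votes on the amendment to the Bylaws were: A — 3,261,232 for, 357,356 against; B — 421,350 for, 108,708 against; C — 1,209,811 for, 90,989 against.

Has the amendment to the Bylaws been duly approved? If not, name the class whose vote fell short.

Approved — every class gave the required vote.

A: 3/4 of 4348125 = 3261093.75, rounded up to 3261094; 3,261,094 required, 3,261,232 in favor — approved.
B: 3/5 of 702249 = 421349.40, rounded up to 421350; 421,350 required, 421,350 in favor — approved.
C: 3/4 of 1612534 = 1209400.50, rounded up to 1209401; 1,209,401 required, 1,209,811 in favor — approved.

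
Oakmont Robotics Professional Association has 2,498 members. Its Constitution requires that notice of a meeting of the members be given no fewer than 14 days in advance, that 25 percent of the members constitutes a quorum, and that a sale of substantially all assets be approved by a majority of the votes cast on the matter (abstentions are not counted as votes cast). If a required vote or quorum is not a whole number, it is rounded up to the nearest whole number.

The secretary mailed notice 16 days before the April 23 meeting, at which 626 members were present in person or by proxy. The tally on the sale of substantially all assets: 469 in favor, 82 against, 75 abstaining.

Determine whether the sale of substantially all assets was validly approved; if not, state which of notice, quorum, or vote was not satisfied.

Notice: 16 days given; 14 required. Satisfied.
Quorum: 25% of 2,498 = 624.50, rounded up to 625; 626 present. Satisfied.
Vote: requires a majority of the votes cast (626 − 75 abstaining = 551); a majority of 551 is 276, so 276 needed; 469 in favor. Satisfied.

Valid — all requirements satisfied.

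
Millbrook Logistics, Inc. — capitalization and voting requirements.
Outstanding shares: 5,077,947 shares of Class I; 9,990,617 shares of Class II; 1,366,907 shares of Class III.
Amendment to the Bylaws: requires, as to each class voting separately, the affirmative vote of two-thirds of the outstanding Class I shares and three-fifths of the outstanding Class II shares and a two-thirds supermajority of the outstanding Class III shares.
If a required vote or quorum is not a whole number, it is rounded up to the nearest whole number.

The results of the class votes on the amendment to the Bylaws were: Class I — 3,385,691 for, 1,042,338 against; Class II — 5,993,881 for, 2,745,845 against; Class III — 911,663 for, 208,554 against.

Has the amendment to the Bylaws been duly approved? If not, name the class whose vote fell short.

Not approved — the Class II shares did not give the required vote.

Class I: 2/3 of 5077947 = 3385298; 3,385,298 required, 3,385,691 in favor — approved.
Class II: 3/5 of 9990617 = 5994370.20, rounded up to 5994371; 5,994,371 required, 5,993,881 in favor — not approved.
Class III: 2/3 of 1366907 = 911271.33, rounded up to 911272; 911,272 required, 911,663 in favor — approved.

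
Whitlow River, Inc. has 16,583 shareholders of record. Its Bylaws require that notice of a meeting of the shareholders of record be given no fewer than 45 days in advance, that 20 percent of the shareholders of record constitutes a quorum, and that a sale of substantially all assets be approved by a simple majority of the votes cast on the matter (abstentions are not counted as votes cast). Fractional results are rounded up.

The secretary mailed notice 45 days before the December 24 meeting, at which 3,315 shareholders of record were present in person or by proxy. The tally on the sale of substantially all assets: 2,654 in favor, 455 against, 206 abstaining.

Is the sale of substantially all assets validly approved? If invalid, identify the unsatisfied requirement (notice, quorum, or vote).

Invalid — quorum requirement not satisfied.

Notice: 45 days given; 45 required. Satisfied.
Quorum: 20% of 16,583 = 3,316.60, rounded up to 3,317; 3,315 present. Not satisfied.
Vote: requires a majority of the votes cast (3,315 − 206 abstaining = 3,109); a majority of 3109 is 1555, so 1,555 needed; 2,654 in favor. Satisfied.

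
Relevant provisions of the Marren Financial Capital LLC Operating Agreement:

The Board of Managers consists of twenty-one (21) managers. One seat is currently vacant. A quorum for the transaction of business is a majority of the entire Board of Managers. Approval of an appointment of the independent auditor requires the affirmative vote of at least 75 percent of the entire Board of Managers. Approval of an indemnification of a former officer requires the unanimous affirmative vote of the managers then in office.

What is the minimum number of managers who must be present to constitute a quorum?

11

A majority of 21 is 11.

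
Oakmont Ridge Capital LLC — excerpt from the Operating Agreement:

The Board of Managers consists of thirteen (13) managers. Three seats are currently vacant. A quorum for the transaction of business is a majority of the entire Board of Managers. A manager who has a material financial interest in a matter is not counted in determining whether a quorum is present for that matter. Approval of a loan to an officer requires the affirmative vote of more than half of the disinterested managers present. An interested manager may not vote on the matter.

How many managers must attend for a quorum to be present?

7

A majority of 13 is 7.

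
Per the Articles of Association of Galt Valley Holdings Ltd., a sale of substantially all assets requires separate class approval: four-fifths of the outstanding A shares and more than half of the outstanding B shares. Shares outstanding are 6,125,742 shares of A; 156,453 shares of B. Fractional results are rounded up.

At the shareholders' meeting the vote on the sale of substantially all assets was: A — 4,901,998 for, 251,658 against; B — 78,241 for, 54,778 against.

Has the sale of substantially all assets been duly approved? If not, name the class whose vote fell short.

A: 4/5 of 6125742 = 4900593.60, rounded up to 4900594; 4,900,594 required, 4,901,998 in favor — approved.
B: a majority of 156453 is 78227; 78,227 required, 78,241 in favor — approved.

Approved — every class gave the required vote.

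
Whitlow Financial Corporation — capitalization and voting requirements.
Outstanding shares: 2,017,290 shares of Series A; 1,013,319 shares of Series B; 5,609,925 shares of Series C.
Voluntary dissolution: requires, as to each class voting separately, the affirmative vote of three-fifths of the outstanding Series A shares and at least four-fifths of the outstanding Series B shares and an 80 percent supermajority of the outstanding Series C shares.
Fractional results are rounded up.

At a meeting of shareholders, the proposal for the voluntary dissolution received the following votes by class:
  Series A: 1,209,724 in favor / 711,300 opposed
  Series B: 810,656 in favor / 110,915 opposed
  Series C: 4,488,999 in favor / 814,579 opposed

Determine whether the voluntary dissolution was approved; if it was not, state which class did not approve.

Series A: 3/5 of 2017290 = 1210374; 1,210,374 required, 1,209,724 in favor — not approved.
Series B: 4/5 of 1013319 = 810655.20, rounded up to 810656; 810,656 required, 810,656 in favor — approved.
Series C: 4/5 of 5609925 = 4487940; 4,487,940 required, 4,488,999 in favor — approved.

Not approved — the Series A shares did not give the required vote.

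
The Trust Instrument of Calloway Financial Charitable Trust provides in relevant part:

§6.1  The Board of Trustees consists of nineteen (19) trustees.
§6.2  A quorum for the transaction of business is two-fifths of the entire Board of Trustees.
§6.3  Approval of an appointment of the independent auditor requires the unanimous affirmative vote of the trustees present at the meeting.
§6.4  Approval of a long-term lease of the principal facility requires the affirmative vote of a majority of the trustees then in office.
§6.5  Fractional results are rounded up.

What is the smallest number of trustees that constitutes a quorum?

2/5 of 19 = 7.60, rounded up to 8.

8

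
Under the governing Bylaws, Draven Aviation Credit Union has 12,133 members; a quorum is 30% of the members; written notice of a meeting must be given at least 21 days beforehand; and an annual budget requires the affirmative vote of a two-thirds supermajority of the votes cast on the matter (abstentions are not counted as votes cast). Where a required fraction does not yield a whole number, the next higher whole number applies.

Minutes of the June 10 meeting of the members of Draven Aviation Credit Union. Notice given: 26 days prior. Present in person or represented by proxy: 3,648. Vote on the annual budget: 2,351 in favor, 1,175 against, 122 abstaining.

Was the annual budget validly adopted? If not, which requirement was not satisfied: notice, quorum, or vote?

Notice: 26 days given; 21 required. Satisfied.
Quorum: 30% of 12,133 = 3,639.90, rounded up to 3,640; 3,648 present. Satisfied.
Vote: requires two-thirds of the votes cast (3,648 − 122 abstaining = 3,526); 2/3 of 3526 = 2350.67, rounded up to 2351, so 2,351 needed; 2,351 in favor. Satisfied.

Valid — all requirements satisfied.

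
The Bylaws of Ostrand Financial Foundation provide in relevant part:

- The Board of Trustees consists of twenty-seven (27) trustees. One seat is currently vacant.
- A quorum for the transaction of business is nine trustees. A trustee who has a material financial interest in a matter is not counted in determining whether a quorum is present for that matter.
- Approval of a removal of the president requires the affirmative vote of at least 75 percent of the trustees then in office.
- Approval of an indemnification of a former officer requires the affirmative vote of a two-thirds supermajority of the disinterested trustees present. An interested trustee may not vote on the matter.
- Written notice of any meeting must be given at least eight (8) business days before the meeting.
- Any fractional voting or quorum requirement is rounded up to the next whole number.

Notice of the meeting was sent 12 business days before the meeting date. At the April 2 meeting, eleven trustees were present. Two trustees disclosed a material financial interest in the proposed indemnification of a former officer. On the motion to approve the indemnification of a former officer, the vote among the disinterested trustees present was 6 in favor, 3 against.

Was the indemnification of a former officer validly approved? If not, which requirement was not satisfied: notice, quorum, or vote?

Valid — all requirements satisfied.

Notice: 12 business days given; 8 required (12 ≥ 8). Satisfied.
Quorum: 11 present, but the 2 interested trustees do not count, leaving 9. Quorum is 9. Satisfied.
Vote: the indemnification of a former officer requires two-thirds of the disinterested trustees present (11 − 2 = 9). 2/3 of 9 = 6, so 6 affirmative votes are needed; 6 voted in favor. Satisfied.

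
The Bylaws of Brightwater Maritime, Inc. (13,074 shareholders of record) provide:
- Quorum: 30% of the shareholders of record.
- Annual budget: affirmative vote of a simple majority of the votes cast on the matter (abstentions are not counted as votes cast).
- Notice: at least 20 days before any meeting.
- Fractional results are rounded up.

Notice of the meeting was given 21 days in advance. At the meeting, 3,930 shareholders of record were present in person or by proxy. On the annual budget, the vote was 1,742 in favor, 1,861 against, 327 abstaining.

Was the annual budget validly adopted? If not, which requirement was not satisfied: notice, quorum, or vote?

Invalid — vote requirement not satisfied.

Notice: 21 days given; 20 required. Satisfied.
Quorum: 30% of 13,074 = 3,922.20, rounded up to 3,923; 3,930 present. Satisfied.
Vote: requires a majority of the votes cast (3,930 − 327 abstaining = 3,603); a majority of 3603 is 1802, so 1,802 needed; 1,742 in favor. Not satisfied.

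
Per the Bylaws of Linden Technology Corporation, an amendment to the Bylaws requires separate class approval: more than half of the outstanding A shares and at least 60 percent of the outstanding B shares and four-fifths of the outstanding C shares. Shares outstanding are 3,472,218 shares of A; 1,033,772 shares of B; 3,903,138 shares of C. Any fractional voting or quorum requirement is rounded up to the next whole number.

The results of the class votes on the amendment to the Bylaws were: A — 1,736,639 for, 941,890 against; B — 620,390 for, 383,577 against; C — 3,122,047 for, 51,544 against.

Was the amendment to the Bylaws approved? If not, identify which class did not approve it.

Not approved — the C shares did not give the required vote.

A: a majority of 3472218 is 1736110; 1,736,110 required, 1,736,639 in favor — approved.
B: 3/5 of 1033772 = 620263.20, rounded up to 620264; 620,264 required, 620,390 in favor — approved.
C: 4/5 of 3903138 = 3122510.40, rounded up to 3122511; 3,122,511 required, 3,122,047 in favor — not approved.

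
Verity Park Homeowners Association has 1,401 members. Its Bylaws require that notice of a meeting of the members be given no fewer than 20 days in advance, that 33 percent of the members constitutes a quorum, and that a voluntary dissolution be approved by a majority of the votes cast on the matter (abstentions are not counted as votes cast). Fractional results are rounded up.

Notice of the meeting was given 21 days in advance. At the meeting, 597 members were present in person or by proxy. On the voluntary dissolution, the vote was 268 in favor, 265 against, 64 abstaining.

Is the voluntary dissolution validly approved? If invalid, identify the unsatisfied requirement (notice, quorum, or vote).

Valid — all requirements satisfied.

Notice: 21 days given; 20 required. Satisfied.
Quorum: 33% of 1,401 = 462.33, rounded up to 463; 597 present. Satisfied.
Vote: requires a majority of the votes cast (597 − 64 abstaining = 533); a majority of 533 is 267, so 267 needed; 268 in favor. Satisfied.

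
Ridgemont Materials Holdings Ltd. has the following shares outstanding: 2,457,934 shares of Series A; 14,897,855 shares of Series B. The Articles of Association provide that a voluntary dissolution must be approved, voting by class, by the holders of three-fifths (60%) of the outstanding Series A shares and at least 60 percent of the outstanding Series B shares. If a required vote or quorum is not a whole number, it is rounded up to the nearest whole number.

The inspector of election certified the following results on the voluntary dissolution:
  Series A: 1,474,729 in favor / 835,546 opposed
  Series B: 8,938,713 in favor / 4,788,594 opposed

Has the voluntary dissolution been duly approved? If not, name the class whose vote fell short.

Not approved — the Series A shares did not give the required vote.

Series A: 3/5 of 2457934 = 1474760.40, rounded up to 1474761; 1,474,761 required, 1,474,729 in favor — not approved.
Series B: 3/5 of 14897855 = 8938713; 8,938,713 required, 8,938,713 in favor — approved.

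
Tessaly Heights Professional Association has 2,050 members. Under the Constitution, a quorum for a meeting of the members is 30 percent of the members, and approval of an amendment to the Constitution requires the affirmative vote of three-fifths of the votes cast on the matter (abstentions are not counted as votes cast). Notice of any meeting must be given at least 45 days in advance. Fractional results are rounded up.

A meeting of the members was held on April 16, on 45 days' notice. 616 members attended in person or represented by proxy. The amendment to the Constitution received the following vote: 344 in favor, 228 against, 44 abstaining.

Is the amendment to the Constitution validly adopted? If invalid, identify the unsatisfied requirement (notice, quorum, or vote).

Valid — all requirements satisfied.

Notice: 45 days given; 45 required. Satisfied.
Quorum: 30% of 2,050 = 615; 616 present. Satisfied.
Vote: requires three-fifths of the votes cast (616 − 44 abstaining = 572); 3/5 of 572 = 343.20, rounded up to 344, so 344 needed; 344 in favor. Satisfied.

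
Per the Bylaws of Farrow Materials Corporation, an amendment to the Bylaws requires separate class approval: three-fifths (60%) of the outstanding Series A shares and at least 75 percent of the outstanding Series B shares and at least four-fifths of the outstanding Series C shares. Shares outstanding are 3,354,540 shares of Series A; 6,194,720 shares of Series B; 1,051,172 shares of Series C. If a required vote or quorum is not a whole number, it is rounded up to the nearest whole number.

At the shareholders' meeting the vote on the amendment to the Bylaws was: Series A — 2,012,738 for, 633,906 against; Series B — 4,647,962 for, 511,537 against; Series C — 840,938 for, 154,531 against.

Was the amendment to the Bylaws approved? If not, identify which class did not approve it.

Approved — every class gave the required vote.

Series A: 3/5 of 3354540 = 2012724; 2,012,724 required, 2,012,738 in favor — approved.
Series B: 3/4 of 6194720 = 4646040; 4,646,040 required, 4,647,962 in favor — approved.
Series C: 4/5 of 1051172 = 840937.60, rounded up to 840938; 840,938 required, 840,938 in favor — approved.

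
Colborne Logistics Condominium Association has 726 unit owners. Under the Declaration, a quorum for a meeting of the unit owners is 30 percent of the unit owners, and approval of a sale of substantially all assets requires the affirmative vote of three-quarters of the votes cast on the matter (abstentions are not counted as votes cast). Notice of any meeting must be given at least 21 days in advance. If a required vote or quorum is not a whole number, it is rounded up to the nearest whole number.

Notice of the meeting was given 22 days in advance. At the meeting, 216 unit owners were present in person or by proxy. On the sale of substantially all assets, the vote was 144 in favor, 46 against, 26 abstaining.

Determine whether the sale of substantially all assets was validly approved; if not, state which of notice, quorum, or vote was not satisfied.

Notice: 22 days given; 21 required. Satisfied.
Quorum: 30% of 726 = 217.80, rounded up to 218; 216 present. Not satisfied.
Vote: requires three-fourths of the votes cast (216 − 26 abstaining = 190); 3/4 of 190 = 142.50, rounded up to 143, so 143 needed; 144 in favor. Satisfied.

Invalid — quorum requirement not satisfied.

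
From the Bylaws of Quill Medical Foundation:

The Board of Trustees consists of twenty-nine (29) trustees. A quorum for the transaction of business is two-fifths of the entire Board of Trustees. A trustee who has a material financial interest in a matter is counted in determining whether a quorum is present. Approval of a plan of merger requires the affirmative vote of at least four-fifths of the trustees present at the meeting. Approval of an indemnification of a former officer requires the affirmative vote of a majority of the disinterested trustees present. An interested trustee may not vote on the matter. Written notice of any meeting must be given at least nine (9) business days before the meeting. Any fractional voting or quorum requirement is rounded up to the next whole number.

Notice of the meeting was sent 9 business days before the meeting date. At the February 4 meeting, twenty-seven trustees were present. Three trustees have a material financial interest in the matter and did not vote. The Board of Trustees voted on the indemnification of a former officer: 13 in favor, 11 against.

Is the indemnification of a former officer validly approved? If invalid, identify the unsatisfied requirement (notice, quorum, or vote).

Valid — all requirements satisfied.

Notice: 9 business days given; 9 required (9 ≥ 9). Satisfied.
Quorum: 27 present (interested trustees count toward quorum); quorum is 12. Satisfied.
Vote: the indemnification of a former officer requires a majority of the disinterested trustees present (27 − 3 = 24). A majority of 24 is 13, so 13 affirmative votes are needed; 13 voted in favor. Satisfied.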